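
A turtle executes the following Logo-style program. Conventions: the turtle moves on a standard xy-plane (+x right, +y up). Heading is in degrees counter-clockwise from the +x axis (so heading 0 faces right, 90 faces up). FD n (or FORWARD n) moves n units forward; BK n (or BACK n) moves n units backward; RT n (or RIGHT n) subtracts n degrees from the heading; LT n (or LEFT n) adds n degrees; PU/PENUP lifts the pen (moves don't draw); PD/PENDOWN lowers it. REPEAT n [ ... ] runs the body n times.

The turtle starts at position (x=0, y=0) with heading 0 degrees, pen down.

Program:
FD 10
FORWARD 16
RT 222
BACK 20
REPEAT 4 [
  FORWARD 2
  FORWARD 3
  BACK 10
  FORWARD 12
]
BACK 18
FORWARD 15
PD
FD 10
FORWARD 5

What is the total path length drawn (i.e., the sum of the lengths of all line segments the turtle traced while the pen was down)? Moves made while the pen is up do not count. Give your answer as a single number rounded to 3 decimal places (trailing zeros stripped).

Executing turtle program step by step:
Start: pos=(0,0), heading=0, pen down
FD 10: (0,0) -> (10,0) [heading=0, draw]
FD 16: (10,0) -> (26,0) [heading=0, draw]
RT 222: heading 0 -> 138
BK 20: (26,0) -> (40.863,-13.383) [heading=138, draw]
REPEAT 4 [
  -- iteration 1/4 --
  FD 2: (40.863,-13.383) -> (39.377,-12.044) [heading=138, draw]
  FD 3: (39.377,-12.044) -> (37.147,-10.037) [heading=138, draw]
  BK 10: (37.147,-10.037) -> (44.579,-16.728) [heading=138, draw]
  FD 12: (44.579,-16.728) -> (35.661,-8.699) [heading=138, draw]
  -- iteration 2/4 --
  FD 2: (35.661,-8.699) -> (34.175,-7.36) [heading=138, draw]
  FD 3: (34.175,-7.36) -> (31.945,-5.353) [heading=138, draw]
  BK 10: (31.945,-5.353) -> (39.377,-12.044) [heading=138, draw]
  FD 12: (39.377,-12.044) -> (30.459,-4.015) [heading=138, draw]
  -- iteration 3/4 --
  FD 2: (30.459,-4.015) -> (28.973,-2.677) [heading=138, draw]
  FD 3: (28.973,-2.677) -> (26.743,-0.669) [heading=138, draw]
  BK 10: (26.743,-0.669) -> (34.175,-7.36) [heading=138, draw]
  FD 12: (34.175,-7.36) -> (25.257,0.669) [heading=138, draw]
  -- iteration 4/4 --
  FD 2: (25.257,0.669) -> (23.771,2.007) [heading=138, draw]
  FD 3: (23.771,2.007) -> (21.541,4.015) [heading=138, draw]
  BK 10: (21.541,4.015) -> (28.973,-2.677) [heading=138, draw]
  FD 12: (28.973,-2.677) -> (20.055,5.353) [heading=138, draw]
]
BK 18: (20.055,5.353) -> (33.431,-6.691) [heading=138, draw]
FD 15: (33.431,-6.691) -> (22.284,3.346) [heading=138, draw]
PD: pen down
FD 10: (22.284,3.346) -> (14.853,10.037) [heading=138, draw]
FD 5: (14.853,10.037) -> (11.137,13.383) [heading=138, draw]
Final: pos=(11.137,13.383), heading=138, 23 segment(s) drawn

Segment lengths:
  seg 1: (0,0) -> (10,0), length = 10
  seg 2: (10,0) -> (26,0), length = 16
  seg 3: (26,0) -> (40.863,-13.383), length = 20
  seg 4: (40.863,-13.383) -> (39.377,-12.044), length = 2
  seg 5: (39.377,-12.044) -> (37.147,-10.037), length = 3
  seg 6: (37.147,-10.037) -> (44.579,-16.728), length = 10
  seg 7: (44.579,-16.728) -> (35.661,-8.699), length = 12
  seg 8: (35.661,-8.699) -> (34.175,-7.36), length = 2
  seg 9: (34.175,-7.36) -> (31.945,-5.353), length = 3
  seg 10: (31.945,-5.353) -> (39.377,-12.044), length = 10
  seg 11: (39.377,-12.044) -> (30.459,-4.015), length = 12
  seg 12: (30.459,-4.015) -> (28.973,-2.677), length = 2
  seg 13: (28.973,-2.677) -> (26.743,-0.669), length = 3
  seg 14: (26.743,-0.669) -> (34.175,-7.36), length = 10
  seg 15: (34.175,-7.36) -> (25.257,0.669), length = 12
  seg 16: (25.257,0.669) -> (23.771,2.007), length = 2
  seg 17: (23.771,2.007) -> (21.541,4.015), length = 3
  seg 18: (21.541,4.015) -> (28.973,-2.677), length = 10
  seg 19: (28.973,-2.677) -> (20.055,5.353), length = 12
  seg 20: (20.055,5.353) -> (33.431,-6.691), length = 18
  seg 21: (33.431,-6.691) -> (22.284,3.346), length = 15
  seg 22: (22.284,3.346) -> (14.853,10.037), length = 10
  seg 23: (14.853,10.037) -> (11.137,13.383), length = 5
Total = 202

Answer: 202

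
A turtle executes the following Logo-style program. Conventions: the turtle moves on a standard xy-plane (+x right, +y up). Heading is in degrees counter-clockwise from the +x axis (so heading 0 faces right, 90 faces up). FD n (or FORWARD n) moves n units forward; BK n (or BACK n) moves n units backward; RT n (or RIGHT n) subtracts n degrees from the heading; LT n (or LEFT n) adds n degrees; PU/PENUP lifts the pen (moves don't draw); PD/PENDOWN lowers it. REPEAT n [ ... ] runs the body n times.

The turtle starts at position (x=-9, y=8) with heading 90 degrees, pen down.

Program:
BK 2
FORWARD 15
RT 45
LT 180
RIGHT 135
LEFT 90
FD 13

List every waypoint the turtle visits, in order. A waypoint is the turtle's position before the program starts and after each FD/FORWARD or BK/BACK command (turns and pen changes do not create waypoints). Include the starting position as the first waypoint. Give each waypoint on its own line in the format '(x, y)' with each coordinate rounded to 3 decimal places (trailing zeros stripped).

Executing turtle program step by step:
Start: pos=(-9,8), heading=90, pen down
BK 2: (-9,8) -> (-9,6) [heading=90, draw]
FD 15: (-9,6) -> (-9,21) [heading=90, draw]
RT 45: heading 90 -> 45
LT 180: heading 45 -> 225
RT 135: heading 225 -> 90
LT 90: heading 90 -> 180
FD 13: (-9,21) -> (-22,21) [heading=180, draw]
Final: pos=(-22,21), heading=180, 3 segment(s) drawn
Waypoints (4 total):
(-9, 8)
(-9, 6)
(-9, 21)
(-22, 21)

Answer: (-9, 8)
(-9, 6)
(-9, 21)
(-22, 21)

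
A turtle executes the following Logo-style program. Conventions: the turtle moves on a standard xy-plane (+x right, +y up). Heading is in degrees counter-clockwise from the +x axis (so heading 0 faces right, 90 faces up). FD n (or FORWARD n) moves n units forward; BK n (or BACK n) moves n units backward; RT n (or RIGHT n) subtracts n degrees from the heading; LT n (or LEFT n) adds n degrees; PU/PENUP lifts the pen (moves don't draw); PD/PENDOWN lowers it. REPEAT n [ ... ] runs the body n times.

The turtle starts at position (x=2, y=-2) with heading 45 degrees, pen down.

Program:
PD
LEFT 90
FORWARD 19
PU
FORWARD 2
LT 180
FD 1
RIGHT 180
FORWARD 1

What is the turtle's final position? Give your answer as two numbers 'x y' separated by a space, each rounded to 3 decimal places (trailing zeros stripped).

Answer: -12.849 12.849

Derivation:
Executing turtle program step by step:
Start: pos=(2,-2), heading=45, pen down
PD: pen down
LT 90: heading 45 -> 135
FD 19: (2,-2) -> (-11.435,11.435) [heading=135, draw]
PU: pen up
FD 2: (-11.435,11.435) -> (-12.849,12.849) [heading=135, move]
LT 180: heading 135 -> 315
FD 1: (-12.849,12.849) -> (-12.142,12.142) [heading=315, move]
RT 180: heading 315 -> 135
FD 1: (-12.142,12.142) -> (-12.849,12.849) [heading=135, move]
Final: pos=(-12.849,12.849), heading=135, 1 segment(s) drawn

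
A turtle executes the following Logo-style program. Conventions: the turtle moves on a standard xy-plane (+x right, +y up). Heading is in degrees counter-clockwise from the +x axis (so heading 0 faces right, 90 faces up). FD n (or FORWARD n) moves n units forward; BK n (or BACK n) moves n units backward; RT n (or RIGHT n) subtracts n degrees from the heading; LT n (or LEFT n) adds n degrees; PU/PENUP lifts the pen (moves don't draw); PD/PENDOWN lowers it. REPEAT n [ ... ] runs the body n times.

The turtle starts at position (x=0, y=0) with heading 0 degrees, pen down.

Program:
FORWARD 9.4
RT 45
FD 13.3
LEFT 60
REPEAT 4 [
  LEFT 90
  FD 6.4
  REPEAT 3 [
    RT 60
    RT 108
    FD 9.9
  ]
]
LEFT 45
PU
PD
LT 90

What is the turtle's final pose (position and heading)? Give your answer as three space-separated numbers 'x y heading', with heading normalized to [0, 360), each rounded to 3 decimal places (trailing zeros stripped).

Executing turtle program step by step:
Start: pos=(0,0), heading=0, pen down
FD 9.4: (0,0) -> (9.4,0) [heading=0, draw]
RT 45: heading 0 -> 315
FD 13.3: (9.4,0) -> (18.805,-9.405) [heading=315, draw]
LT 60: heading 315 -> 15
REPEAT 4 [
  -- iteration 1/4 --
  LT 90: heading 15 -> 105
  FD 6.4: (18.805,-9.405) -> (17.148,-3.223) [heading=105, draw]
  REPEAT 3 [
    -- iteration 1/3 --
    RT 60: heading 105 -> 45
    RT 108: heading 45 -> 297
    FD 9.9: (17.148,-3.223) -> (21.643,-12.044) [heading=297, draw]
    -- iteration 2/3 --
    RT 60: heading 297 -> 237
    RT 108: heading 237 -> 129
    FD 9.9: (21.643,-12.044) -> (15.412,-4.35) [heading=129, draw]
    -- iteration 3/3 --
    RT 60: heading 129 -> 69
    RT 108: heading 69 -> 321
    FD 9.9: (15.412,-4.35) -> (23.106,-10.58) [heading=321, draw]
  ]
  -- iteration 2/4 --
  LT 90: heading 321 -> 51
  FD 6.4: (23.106,-10.58) -> (27.134,-5.606) [heading=51, draw]
  REPEAT 3 [
    -- iteration 1/3 --
    RT 60: heading 51 -> 351
    RT 108: heading 351 -> 243
    FD 9.9: (27.134,-5.606) -> (22.639,-14.427) [heading=243, draw]
    -- iteration 2/3 --
    RT 60: heading 243 -> 183
    RT 108: heading 183 -> 75
    FD 9.9: (22.639,-14.427) -> (25.202,-4.865) [heading=75, draw]
    -- iteration 3/3 --
    RT 60: heading 75 -> 15
    RT 108: heading 15 -> 267
    FD 9.9: (25.202,-4.865) -> (24.683,-14.751) [heading=267, draw]
  ]
  -- iteration 3/4 --
  LT 90: heading 267 -> 357
  FD 6.4: (24.683,-14.751) -> (31.075,-15.086) [heading=357, draw]
  REPEAT 3 [
    -- iteration 1/3 --
    RT 60: heading 357 -> 297
    RT 108: heading 297 -> 189
    FD 9.9: (31.075,-15.086) -> (21.296,-16.635) [heading=189, draw]
    -- iteration 2/3 --
    RT 60: heading 189 -> 129
    RT 108: heading 129 -> 21
    FD 9.9: (21.296,-16.635) -> (30.539,-13.087) [heading=21, draw]
    -- iteration 3/3 --
    RT 60: heading 21 -> 321
    RT 108: heading 321 -> 213
    FD 9.9: (30.539,-13.087) -> (22.236,-18.479) [heading=213, draw]
  ]
  -- iteration 4/4 --
  LT 90: heading 213 -> 303
  FD 6.4: (22.236,-18.479) -> (25.722,-23.846) [heading=303, draw]
  REPEAT 3 [
    -- iteration 1/3 --
    RT 60: heading 303 -> 243
    RT 108: heading 243 -> 135
    FD 9.9: (25.722,-23.846) -> (18.721,-16.846) [heading=135, draw]
    -- iteration 2/3 --
    RT 60: heading 135 -> 75
    RT 108: heading 75 -> 327
    FD 9.9: (18.721,-16.846) -> (27.024,-22.238) [heading=327, draw]
    -- iteration 3/3 --
    RT 60: heading 327 -> 267
    RT 108: heading 267 -> 159
    FD 9.9: (27.024,-22.238) -> (17.782,-18.69) [heading=159, draw]
  ]
]
LT 45: heading 159 -> 204
PU: pen up
PD: pen down
LT 90: heading 204 -> 294
Final: pos=(17.782,-18.69), heading=294, 18 segment(s) drawn

Answer: 17.782 -18.69 294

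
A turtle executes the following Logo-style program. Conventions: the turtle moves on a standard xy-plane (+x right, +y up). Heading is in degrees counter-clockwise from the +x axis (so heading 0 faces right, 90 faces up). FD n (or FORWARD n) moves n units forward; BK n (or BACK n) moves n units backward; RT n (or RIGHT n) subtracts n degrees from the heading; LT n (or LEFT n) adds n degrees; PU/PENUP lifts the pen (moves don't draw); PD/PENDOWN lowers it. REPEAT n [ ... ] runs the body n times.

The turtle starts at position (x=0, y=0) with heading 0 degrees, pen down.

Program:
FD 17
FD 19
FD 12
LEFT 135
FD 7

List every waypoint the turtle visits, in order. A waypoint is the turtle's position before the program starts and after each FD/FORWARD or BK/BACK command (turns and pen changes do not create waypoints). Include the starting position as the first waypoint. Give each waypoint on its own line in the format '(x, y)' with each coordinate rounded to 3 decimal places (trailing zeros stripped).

Answer: (0, 0)
(17, 0)
(36, 0)
(48, 0)
(43.05, 4.95)

Derivation:
Executing turtle program step by step:
Start: pos=(0,0), heading=0, pen down
FD 17: (0,0) -> (17,0) [heading=0, draw]
FD 19: (17,0) -> (36,0) [heading=0, draw]
FD 12: (36,0) -> (48,0) [heading=0, draw]
LT 135: heading 0 -> 135
FD 7: (48,0) -> (43.05,4.95) [heading=135, draw]
Final: pos=(43.05,4.95), heading=135, 4 segment(s) drawn
Waypoints (5 total):
(0, 0)
(17, 0)
(36, 0)
(48, 0)
(43.05, 4.95)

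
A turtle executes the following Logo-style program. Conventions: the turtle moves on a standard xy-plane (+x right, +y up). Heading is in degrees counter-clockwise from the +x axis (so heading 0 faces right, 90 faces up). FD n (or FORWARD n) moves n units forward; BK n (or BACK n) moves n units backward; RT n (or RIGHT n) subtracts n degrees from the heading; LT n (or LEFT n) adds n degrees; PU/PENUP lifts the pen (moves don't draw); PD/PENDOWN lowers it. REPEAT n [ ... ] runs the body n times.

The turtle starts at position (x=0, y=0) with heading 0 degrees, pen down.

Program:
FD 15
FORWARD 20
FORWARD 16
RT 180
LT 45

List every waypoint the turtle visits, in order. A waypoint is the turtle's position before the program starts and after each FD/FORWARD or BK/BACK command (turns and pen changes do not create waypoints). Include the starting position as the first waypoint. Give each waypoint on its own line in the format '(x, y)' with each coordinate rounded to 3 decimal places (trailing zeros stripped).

Answer: (0, 0)
(15, 0)
(35, 0)
(51, 0)

Derivation:
Executing turtle program step by step:
Start: pos=(0,0), heading=0, pen down
FD 15: (0,0) -> (15,0) [heading=0, draw]
FD 20: (15,0) -> (35,0) [heading=0, draw]
FD 16: (35,0) -> (51,0) [heading=0, draw]
RT 180: heading 0 -> 180
LT 45: heading 180 -> 225
Final: pos=(51,0), heading=225, 3 segment(s) drawn
Waypoints (4 total):
(0, 0)
(15, 0)
(35, 0)
(51, 0)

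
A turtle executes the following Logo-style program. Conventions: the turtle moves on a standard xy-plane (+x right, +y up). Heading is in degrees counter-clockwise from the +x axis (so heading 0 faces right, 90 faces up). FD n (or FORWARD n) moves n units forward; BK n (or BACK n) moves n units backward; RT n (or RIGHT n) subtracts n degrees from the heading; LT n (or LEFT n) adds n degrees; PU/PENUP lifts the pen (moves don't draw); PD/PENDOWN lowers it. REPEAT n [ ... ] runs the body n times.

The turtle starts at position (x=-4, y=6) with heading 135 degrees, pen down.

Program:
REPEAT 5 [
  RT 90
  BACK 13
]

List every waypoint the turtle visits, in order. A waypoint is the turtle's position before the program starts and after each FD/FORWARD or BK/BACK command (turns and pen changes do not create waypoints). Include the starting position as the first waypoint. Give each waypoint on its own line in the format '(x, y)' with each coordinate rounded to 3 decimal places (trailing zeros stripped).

Answer: (-4, 6)
(-13.192, -3.192)
(-22.385, 6)
(-13.192, 15.192)
(-4, 6)
(-13.192, -3.192)

Derivation:
Executing turtle program step by step:
Start: pos=(-4,6), heading=135, pen down
REPEAT 5 [
  -- iteration 1/5 --
  RT 90: heading 135 -> 45
  BK 13: (-4,6) -> (-13.192,-3.192) [heading=45, draw]
  -- iteration 2/5 --
  RT 90: heading 45 -> 315
  BK 13: (-13.192,-3.192) -> (-22.385,6) [heading=315, draw]
  -- iteration 3/5 --
  RT 90: heading 315 -> 225
  BK 13: (-22.385,6) -> (-13.192,15.192) [heading=225, draw]
  -- iteration 4/5 --
  RT 90: heading 225 -> 135
  BK 13: (-13.192,15.192) -> (-4,6) [heading=135, draw]
  -- iteration 5/5 --
  RT 90: heading 135 -> 45
  BK 13: (-4,6) -> (-13.192,-3.192) [heading=45, draw]
]
Final: pos=(-13.192,-3.192), heading=45, 5 segment(s) drawn
Waypoints (6 total):
(-4, 6)
(-13.192, -3.192)
(-22.385, 6)
(-13.192, 15.192)
(-4, 6)
(-13.192, -3.192)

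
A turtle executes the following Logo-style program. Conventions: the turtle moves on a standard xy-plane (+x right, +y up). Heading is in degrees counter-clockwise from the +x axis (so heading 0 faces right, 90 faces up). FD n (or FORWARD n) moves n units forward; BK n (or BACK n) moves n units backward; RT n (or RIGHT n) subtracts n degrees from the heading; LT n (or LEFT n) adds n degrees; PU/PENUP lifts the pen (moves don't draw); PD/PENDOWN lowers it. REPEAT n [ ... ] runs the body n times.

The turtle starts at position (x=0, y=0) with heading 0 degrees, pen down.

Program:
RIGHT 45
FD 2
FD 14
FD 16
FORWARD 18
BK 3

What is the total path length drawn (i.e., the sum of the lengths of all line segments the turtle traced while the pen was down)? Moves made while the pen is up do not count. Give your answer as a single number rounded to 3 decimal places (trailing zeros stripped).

Answer: 53

Derivation:
Executing turtle program step by step:
Start: pos=(0,0), heading=0, pen down
RT 45: heading 0 -> 315
FD 2: (0,0) -> (1.414,-1.414) [heading=315, draw]
FD 14: (1.414,-1.414) -> (11.314,-11.314) [heading=315, draw]
FD 16: (11.314,-11.314) -> (22.627,-22.627) [heading=315, draw]
FD 18: (22.627,-22.627) -> (35.355,-35.355) [heading=315, draw]
BK 3: (35.355,-35.355) -> (33.234,-33.234) [heading=315, draw]
Final: pos=(33.234,-33.234), heading=315, 5 segment(s) drawn

Segment lengths:
  seg 1: (0,0) -> (1.414,-1.414), length = 2
  seg 2: (1.414,-1.414) -> (11.314,-11.314), length = 14
  seg 3: (11.314,-11.314) -> (22.627,-22.627), length = 16
  seg 4: (22.627,-22.627) -> (35.355,-35.355), length = 18
  seg 5: (35.355,-35.355) -> (33.234,-33.234), length = 3
Total = 53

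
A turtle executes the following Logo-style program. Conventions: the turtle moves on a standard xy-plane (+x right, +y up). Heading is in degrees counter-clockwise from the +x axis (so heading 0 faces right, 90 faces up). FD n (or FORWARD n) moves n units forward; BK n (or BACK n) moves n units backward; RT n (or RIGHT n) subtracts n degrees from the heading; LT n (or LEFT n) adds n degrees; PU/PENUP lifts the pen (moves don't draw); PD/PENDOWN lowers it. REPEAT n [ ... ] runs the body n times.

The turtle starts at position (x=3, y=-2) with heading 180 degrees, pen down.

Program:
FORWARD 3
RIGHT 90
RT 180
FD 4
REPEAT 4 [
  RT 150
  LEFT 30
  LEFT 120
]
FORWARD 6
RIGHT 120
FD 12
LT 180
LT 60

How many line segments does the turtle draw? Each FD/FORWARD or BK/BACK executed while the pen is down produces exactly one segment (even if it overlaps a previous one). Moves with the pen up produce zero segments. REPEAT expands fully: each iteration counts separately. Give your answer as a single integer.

Executing turtle program step by step:
Start: pos=(3,-2), heading=180, pen down
FD 3: (3,-2) -> (0,-2) [heading=180, draw]
RT 90: heading 180 -> 90
RT 180: heading 90 -> 270
FD 4: (0,-2) -> (0,-6) [heading=270, draw]
REPEAT 4 [
  -- iteration 1/4 --
  RT 150: heading 270 -> 120
  LT 30: heading 120 -> 150
  LT 120: heading 150 -> 270
  -- iteration 2/4 --
  RT 150: heading 270 -> 120
  LT 30: heading 120 -> 150
  LT 120: heading 150 -> 270
  -- iteration 3/4 --
  RT 150: heading 270 -> 120
  LT 30: heading 120 -> 150
  LT 120: heading 150 -> 270
  -- iteration 4/4 --
  RT 150: heading 270 -> 120
  LT 30: heading 120 -> 150
  LT 120: heading 150 -> 270
]
FD 6: (0,-6) -> (0,-12) [heading=270, draw]
RT 120: heading 270 -> 150
FD 12: (0,-12) -> (-10.392,-6) [heading=150, draw]
LT 180: heading 150 -> 330
LT 60: heading 330 -> 30
Final: pos=(-10.392,-6), heading=30, 4 segment(s) drawn
Segments drawn: 4

Answer: 4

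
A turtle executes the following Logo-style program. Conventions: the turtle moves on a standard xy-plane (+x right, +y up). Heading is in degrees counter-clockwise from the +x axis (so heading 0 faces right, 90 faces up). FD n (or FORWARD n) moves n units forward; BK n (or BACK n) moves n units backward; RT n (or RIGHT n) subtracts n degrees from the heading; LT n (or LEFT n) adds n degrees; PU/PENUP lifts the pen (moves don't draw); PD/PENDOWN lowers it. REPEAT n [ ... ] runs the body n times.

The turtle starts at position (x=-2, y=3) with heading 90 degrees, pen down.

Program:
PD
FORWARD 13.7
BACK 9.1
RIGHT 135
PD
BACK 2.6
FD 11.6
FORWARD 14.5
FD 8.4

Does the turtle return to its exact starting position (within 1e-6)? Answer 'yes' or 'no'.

Executing turtle program step by step:
Start: pos=(-2,3), heading=90, pen down
PD: pen down
FD 13.7: (-2,3) -> (-2,16.7) [heading=90, draw]
BK 9.1: (-2,16.7) -> (-2,7.6) [heading=90, draw]
RT 135: heading 90 -> 315
PD: pen down
BK 2.6: (-2,7.6) -> (-3.838,9.438) [heading=315, draw]
FD 11.6: (-3.838,9.438) -> (4.364,1.236) [heading=315, draw]
FD 14.5: (4.364,1.236) -> (14.617,-9.017) [heading=315, draw]
FD 8.4: (14.617,-9.017) -> (20.557,-14.957) [heading=315, draw]
Final: pos=(20.557,-14.957), heading=315, 6 segment(s) drawn

Start position: (-2, 3)
Final position: (20.557, -14.957)
Distance = 28.831; >= 1e-6 -> NOT closed

Answer: no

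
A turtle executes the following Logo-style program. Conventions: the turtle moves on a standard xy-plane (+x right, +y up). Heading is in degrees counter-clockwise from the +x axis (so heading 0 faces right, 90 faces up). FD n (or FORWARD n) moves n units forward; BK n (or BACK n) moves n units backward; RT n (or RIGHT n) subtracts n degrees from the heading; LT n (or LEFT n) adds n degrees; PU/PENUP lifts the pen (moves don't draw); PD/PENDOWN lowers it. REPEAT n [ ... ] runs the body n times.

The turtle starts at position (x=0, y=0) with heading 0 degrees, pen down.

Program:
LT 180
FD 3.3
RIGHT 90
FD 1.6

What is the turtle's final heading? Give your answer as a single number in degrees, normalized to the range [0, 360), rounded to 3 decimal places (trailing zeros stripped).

Executing turtle program step by step:
Start: pos=(0,0), heading=0, pen down
LT 180: heading 0 -> 180
FD 3.3: (0,0) -> (-3.3,0) [heading=180, draw]
RT 90: heading 180 -> 90
FD 1.6: (-3.3,0) -> (-3.3,1.6) [heading=90, draw]
Final: pos=(-3.3,1.6), heading=90, 2 segment(s) drawn

Answer: 90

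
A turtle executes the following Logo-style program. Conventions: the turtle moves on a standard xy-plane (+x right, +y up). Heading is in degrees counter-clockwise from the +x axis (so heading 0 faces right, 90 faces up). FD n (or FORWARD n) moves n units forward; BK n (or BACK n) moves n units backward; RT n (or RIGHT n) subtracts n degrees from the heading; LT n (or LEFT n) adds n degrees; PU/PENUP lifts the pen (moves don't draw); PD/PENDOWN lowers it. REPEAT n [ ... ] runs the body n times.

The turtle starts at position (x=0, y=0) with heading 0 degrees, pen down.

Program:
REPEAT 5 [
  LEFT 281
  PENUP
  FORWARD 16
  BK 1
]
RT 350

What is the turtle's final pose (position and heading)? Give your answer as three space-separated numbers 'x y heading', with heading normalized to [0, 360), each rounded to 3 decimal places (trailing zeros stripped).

Answer: 3.862 -5.947 335

Derivation:
Executing turtle program step by step:
Start: pos=(0,0), heading=0, pen down
REPEAT 5 [
  -- iteration 1/5 --
  LT 281: heading 0 -> 281
  PU: pen up
  FD 16: (0,0) -> (3.053,-15.706) [heading=281, move]
  BK 1: (3.053,-15.706) -> (2.862,-14.724) [heading=281, move]
  -- iteration 2/5 --
  LT 281: heading 281 -> 202
  PU: pen up
  FD 16: (2.862,-14.724) -> (-11.973,-20.718) [heading=202, move]
  BK 1: (-11.973,-20.718) -> (-11.046,-20.344) [heading=202, move]
  -- iteration 3/5 --
  LT 281: heading 202 -> 123
  PU: pen up
  FD 16: (-11.046,-20.344) -> (-19.76,-6.925) [heading=123, move]
  BK 1: (-19.76,-6.925) -> (-19.215,-7.763) [heading=123, move]
  -- iteration 4/5 --
  LT 281: heading 123 -> 44
  PU: pen up
  FD 16: (-19.215,-7.763) -> (-7.706,3.351) [heading=44, move]
  BK 1: (-7.706,3.351) -> (-8.425,2.656) [heading=44, move]
  -- iteration 5/5 --
  LT 281: heading 44 -> 325
  PU: pen up
  FD 16: (-8.425,2.656) -> (4.681,-6.521) [heading=325, move]
  BK 1: (4.681,-6.521) -> (3.862,-5.947) [heading=325, move]
]
RT 350: heading 325 -> 335
Final: pos=(3.862,-5.947), heading=335, 0 segment(s) drawn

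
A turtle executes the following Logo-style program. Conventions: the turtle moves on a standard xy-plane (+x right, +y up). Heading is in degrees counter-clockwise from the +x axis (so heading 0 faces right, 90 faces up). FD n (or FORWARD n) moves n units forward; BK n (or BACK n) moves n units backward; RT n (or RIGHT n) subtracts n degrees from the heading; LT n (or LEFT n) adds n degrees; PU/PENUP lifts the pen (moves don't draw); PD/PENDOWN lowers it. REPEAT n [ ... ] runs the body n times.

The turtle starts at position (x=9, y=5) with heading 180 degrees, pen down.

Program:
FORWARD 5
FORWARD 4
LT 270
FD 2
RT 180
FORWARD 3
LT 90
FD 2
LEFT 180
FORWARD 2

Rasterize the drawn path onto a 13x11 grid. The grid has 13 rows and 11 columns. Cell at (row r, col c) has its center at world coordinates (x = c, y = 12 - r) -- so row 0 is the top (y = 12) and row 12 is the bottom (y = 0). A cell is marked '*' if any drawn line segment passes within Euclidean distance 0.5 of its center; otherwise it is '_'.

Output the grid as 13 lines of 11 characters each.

Answer: ___________
___________
___________
___________
___________
*__________
*__________
**********_
***________
___________
___________
___________
___________

Derivation:
Segment 0: (9,5) -> (4,5)
Segment 1: (4,5) -> (0,5)
Segment 2: (0,5) -> (0,7)
Segment 3: (0,7) -> (0,4)
Segment 4: (0,4) -> (2,4)
Segment 5: (2,4) -> (0,4)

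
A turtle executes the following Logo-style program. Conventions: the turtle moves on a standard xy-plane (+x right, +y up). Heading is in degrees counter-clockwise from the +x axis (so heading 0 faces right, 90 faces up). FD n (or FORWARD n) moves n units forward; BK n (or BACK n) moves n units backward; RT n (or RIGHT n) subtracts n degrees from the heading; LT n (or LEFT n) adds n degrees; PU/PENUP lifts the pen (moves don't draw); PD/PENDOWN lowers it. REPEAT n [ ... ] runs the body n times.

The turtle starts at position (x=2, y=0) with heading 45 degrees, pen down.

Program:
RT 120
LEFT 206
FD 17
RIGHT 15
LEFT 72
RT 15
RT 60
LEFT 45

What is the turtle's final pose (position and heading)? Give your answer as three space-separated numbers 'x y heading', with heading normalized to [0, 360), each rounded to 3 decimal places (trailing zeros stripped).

Executing turtle program step by step:
Start: pos=(2,0), heading=45, pen down
RT 120: heading 45 -> 285
LT 206: heading 285 -> 131
FD 17: (2,0) -> (-9.153,12.83) [heading=131, draw]
RT 15: heading 131 -> 116
LT 72: heading 116 -> 188
RT 15: heading 188 -> 173
RT 60: heading 173 -> 113
LT 45: heading 113 -> 158
Final: pos=(-9.153,12.83), heading=158, 1 segment(s) drawn

Answer: -9.153 12.83 158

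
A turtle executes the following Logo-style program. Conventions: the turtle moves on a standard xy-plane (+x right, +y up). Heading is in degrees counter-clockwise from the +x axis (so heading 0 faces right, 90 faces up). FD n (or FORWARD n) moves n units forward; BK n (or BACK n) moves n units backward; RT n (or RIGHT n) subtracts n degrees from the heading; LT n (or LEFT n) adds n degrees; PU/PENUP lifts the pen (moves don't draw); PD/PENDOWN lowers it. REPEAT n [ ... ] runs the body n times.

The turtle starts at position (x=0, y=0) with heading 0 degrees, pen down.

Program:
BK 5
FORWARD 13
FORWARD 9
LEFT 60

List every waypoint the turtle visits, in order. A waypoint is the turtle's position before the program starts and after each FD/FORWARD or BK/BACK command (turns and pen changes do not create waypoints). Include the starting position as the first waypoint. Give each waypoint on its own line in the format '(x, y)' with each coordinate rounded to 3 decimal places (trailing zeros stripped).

Answer: (0, 0)
(-5, 0)
(8, 0)
(17, 0)

Derivation:
Executing turtle program step by step:
Start: pos=(0,0), heading=0, pen down
BK 5: (0,0) -> (-5,0) [heading=0, draw]
FD 13: (-5,0) -> (8,0) [heading=0, draw]
FD 9: (8,0) -> (17,0) [heading=0, draw]
LT 60: heading 0 -> 60
Final: pos=(17,0), heading=60, 3 segment(s) drawn
Waypoints (4 total):
(0, 0)
(-5, 0)
(8, 0)
(17, 0)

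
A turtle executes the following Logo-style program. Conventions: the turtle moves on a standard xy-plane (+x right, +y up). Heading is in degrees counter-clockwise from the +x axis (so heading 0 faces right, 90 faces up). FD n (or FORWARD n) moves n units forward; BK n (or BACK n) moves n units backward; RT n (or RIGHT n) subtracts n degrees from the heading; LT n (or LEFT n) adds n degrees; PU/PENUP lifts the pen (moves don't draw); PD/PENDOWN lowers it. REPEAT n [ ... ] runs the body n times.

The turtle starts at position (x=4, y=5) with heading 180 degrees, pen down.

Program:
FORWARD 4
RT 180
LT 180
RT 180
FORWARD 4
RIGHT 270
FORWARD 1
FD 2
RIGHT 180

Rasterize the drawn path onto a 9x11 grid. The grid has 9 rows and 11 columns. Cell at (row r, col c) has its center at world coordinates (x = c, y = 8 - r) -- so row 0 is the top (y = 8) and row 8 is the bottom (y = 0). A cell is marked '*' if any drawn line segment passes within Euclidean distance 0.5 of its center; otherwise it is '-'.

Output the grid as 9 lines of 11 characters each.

Segment 0: (4,5) -> (0,5)
Segment 1: (0,5) -> (4,5)
Segment 2: (4,5) -> (4,6)
Segment 3: (4,6) -> (4,8)

Answer: ----*------
----*------
----*------
*****------
-----------
-----------
-----------
-----------
-----------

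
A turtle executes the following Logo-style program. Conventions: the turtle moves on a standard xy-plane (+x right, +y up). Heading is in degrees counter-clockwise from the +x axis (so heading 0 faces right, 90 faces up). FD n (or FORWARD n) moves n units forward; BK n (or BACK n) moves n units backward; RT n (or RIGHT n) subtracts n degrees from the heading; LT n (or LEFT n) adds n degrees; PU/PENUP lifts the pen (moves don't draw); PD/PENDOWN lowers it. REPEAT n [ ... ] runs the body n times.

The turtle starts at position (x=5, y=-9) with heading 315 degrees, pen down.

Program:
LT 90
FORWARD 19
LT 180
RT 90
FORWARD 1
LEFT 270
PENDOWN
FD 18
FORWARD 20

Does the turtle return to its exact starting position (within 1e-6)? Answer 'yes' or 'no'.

Executing turtle program step by step:
Start: pos=(5,-9), heading=315, pen down
LT 90: heading 315 -> 45
FD 19: (5,-9) -> (18.435,4.435) [heading=45, draw]
LT 180: heading 45 -> 225
RT 90: heading 225 -> 135
FD 1: (18.435,4.435) -> (17.728,5.142) [heading=135, draw]
LT 270: heading 135 -> 45
PD: pen down
FD 18: (17.728,5.142) -> (30.456,17.87) [heading=45, draw]
FD 20: (30.456,17.87) -> (44.598,32.012) [heading=45, draw]
Final: pos=(44.598,32.012), heading=45, 4 segment(s) drawn

Start position: (5, -9)
Final position: (44.598, 32.012)
Distance = 57.009; >= 1e-6 -> NOT closed

Answer: no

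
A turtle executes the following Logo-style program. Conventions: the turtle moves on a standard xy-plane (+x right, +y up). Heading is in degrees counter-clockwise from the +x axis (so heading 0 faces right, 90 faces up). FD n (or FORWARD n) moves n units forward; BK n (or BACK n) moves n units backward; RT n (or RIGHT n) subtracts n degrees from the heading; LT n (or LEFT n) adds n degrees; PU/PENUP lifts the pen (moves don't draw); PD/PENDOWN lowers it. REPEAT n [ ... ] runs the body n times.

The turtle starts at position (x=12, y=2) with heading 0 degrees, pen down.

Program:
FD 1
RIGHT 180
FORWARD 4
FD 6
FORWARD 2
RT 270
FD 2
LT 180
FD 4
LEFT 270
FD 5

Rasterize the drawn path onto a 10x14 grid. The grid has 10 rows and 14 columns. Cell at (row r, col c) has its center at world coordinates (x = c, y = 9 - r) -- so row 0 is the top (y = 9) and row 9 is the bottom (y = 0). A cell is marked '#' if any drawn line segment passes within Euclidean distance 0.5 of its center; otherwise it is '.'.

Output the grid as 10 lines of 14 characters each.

Segment 0: (12,2) -> (13,2)
Segment 1: (13,2) -> (9,2)
Segment 2: (9,2) -> (3,2)
Segment 3: (3,2) -> (1,2)
Segment 4: (1,2) -> (1,-0)
Segment 5: (1,-0) -> (1,4)
Segment 6: (1,4) -> (6,4)

Answer: ..............
..............
..............
..............
..............
.######.......
.#............
.#############
.#............
.#............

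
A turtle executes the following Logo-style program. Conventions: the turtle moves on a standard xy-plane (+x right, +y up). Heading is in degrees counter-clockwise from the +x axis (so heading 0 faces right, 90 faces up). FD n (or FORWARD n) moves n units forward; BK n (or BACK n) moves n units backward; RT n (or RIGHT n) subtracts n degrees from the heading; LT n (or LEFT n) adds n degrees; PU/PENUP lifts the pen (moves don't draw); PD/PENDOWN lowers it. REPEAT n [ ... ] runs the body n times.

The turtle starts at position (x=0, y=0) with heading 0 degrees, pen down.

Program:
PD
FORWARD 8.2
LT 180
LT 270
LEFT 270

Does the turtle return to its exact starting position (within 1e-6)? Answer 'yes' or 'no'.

Executing turtle program step by step:
Start: pos=(0,0), heading=0, pen down
PD: pen down
FD 8.2: (0,0) -> (8.2,0) [heading=0, draw]
LT 180: heading 0 -> 180
LT 270: heading 180 -> 90
LT 270: heading 90 -> 0
Final: pos=(8.2,0), heading=0, 1 segment(s) drawn

Start position: (0, 0)
Final position: (8.2, 0)
Distance = 8.2; >= 1e-6 -> NOT closed

Answer: no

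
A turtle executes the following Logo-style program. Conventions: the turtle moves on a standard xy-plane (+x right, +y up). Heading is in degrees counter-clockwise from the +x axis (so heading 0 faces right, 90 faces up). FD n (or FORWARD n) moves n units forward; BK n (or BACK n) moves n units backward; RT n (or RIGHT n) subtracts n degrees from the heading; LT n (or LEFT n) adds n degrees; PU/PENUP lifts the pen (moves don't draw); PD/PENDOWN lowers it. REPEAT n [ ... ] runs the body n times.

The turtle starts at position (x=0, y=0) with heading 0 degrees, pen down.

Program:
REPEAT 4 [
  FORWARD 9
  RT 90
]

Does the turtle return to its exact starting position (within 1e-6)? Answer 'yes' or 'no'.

Executing turtle program step by step:
Start: pos=(0,0), heading=0, pen down
REPEAT 4 [
  -- iteration 1/4 --
  FD 9: (0,0) -> (9,0) [heading=0, draw]
  RT 90: heading 0 -> 270
  -- iteration 2/4 --
  FD 9: (9,0) -> (9,-9) [heading=270, draw]
  RT 90: heading 270 -> 180
  -- iteration 3/4 --
  FD 9: (9,-9) -> (0,-9) [heading=180, draw]
  RT 90: heading 180 -> 90
  -- iteration 4/4 --
  FD 9: (0,-9) -> (0,0) [heading=90, draw]
  RT 90: heading 90 -> 0
]
Final: pos=(0,0), heading=0, 4 segment(s) drawn

Start position: (0, 0)
Final position: (0, 0)
Distance = 0; < 1e-6 -> CLOSED

Answer: yes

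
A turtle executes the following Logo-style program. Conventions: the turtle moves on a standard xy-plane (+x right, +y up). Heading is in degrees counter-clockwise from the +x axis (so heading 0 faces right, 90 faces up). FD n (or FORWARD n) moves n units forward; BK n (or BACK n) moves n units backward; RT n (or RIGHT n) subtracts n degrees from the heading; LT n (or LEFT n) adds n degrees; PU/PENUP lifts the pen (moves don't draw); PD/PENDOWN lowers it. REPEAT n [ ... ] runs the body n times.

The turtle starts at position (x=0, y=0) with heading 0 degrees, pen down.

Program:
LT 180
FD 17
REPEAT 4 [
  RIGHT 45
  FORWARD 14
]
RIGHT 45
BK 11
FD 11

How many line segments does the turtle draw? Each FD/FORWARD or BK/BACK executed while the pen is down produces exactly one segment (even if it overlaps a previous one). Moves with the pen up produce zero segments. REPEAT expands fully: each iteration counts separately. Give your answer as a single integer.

Executing turtle program step by step:
Start: pos=(0,0), heading=0, pen down
LT 180: heading 0 -> 180
FD 17: (0,0) -> (-17,0) [heading=180, draw]
REPEAT 4 [
  -- iteration 1/4 --
  RT 45: heading 180 -> 135
  FD 14: (-17,0) -> (-26.899,9.899) [heading=135, draw]
  -- iteration 2/4 --
  RT 45: heading 135 -> 90
  FD 14: (-26.899,9.899) -> (-26.899,23.899) [heading=90, draw]
  -- iteration 3/4 --
  RT 45: heading 90 -> 45
  FD 14: (-26.899,23.899) -> (-17,33.799) [heading=45, draw]
  -- iteration 4/4 --
  RT 45: heading 45 -> 0
  FD 14: (-17,33.799) -> (-3,33.799) [heading=0, draw]
]
RT 45: heading 0 -> 315
BK 11: (-3,33.799) -> (-10.778,41.577) [heading=315, draw]
FD 11: (-10.778,41.577) -> (-3,33.799) [heading=315, draw]
Final: pos=(-3,33.799), heading=315, 7 segment(s) drawn
Segments drawn: 7

Answer: 7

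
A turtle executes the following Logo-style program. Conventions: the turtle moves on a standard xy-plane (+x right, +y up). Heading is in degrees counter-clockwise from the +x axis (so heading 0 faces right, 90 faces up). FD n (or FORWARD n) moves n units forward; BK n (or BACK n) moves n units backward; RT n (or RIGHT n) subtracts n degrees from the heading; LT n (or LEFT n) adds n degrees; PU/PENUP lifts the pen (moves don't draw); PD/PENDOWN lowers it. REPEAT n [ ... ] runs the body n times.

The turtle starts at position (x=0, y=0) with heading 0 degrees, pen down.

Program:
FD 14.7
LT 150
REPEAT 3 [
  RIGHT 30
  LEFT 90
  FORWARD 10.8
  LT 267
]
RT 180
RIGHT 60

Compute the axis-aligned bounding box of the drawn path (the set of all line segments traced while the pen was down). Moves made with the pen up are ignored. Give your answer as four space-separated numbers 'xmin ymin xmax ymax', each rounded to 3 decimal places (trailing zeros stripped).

Answer: -14.176 -5.4 14.7 1.513

Derivation:
Executing turtle program step by step:
Start: pos=(0,0), heading=0, pen down
FD 14.7: (0,0) -> (14.7,0) [heading=0, draw]
LT 150: heading 0 -> 150
REPEAT 3 [
  -- iteration 1/3 --
  RT 30: heading 150 -> 120
  LT 90: heading 120 -> 210
  FD 10.8: (14.7,0) -> (5.347,-5.4) [heading=210, draw]
  LT 267: heading 210 -> 117
  -- iteration 2/3 --
  RT 30: heading 117 -> 87
  LT 90: heading 87 -> 177
  FD 10.8: (5.347,-5.4) -> (-5.438,-4.835) [heading=177, draw]
  LT 267: heading 177 -> 84
  -- iteration 3/3 --
  RT 30: heading 84 -> 54
  LT 90: heading 54 -> 144
  FD 10.8: (-5.438,-4.835) -> (-14.176,1.513) [heading=144, draw]
  LT 267: heading 144 -> 51
]
RT 180: heading 51 -> 231
RT 60: heading 231 -> 171
Final: pos=(-14.176,1.513), heading=171, 4 segment(s) drawn

Segment endpoints: x in {-14.176, -5.438, 0, 5.347, 14.7}, y in {-5.4, -4.835, 0, 1.513}
xmin=-14.176, ymin=-5.4, xmax=14.7, ymax=1.513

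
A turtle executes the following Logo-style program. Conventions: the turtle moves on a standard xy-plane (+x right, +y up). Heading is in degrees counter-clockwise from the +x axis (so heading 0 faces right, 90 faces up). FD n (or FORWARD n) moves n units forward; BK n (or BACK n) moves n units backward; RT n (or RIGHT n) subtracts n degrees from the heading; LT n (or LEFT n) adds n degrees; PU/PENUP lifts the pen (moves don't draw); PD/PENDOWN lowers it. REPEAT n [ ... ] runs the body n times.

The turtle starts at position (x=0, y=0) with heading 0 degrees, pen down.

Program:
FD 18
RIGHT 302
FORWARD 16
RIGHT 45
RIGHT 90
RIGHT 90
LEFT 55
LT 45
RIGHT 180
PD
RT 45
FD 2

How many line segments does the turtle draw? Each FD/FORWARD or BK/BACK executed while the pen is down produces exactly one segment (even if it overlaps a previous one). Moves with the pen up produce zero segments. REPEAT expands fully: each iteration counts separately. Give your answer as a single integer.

Executing turtle program step by step:
Start: pos=(0,0), heading=0, pen down
FD 18: (0,0) -> (18,0) [heading=0, draw]
RT 302: heading 0 -> 58
FD 16: (18,0) -> (26.479,13.569) [heading=58, draw]
RT 45: heading 58 -> 13
RT 90: heading 13 -> 283
RT 90: heading 283 -> 193
LT 55: heading 193 -> 248
LT 45: heading 248 -> 293
RT 180: heading 293 -> 113
PD: pen down
RT 45: heading 113 -> 68
FD 2: (26.479,13.569) -> (27.228,15.423) [heading=68, draw]
Final: pos=(27.228,15.423), heading=68, 3 segment(s) drawn
Segments drawn: 3

Answer: 3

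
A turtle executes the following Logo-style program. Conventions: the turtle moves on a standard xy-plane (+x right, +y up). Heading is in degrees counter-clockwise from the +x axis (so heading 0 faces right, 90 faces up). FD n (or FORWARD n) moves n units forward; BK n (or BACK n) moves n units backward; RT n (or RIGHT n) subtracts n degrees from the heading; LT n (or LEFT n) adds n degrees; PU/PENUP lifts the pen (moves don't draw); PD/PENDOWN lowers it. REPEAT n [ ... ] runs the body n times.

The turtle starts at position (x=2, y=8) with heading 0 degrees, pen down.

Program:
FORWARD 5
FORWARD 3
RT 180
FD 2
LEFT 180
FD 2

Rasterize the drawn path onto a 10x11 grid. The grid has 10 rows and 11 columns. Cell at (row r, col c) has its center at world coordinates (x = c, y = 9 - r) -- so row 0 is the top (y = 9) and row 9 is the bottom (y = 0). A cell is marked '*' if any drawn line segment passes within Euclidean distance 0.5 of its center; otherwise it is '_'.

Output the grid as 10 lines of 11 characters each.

Segment 0: (2,8) -> (7,8)
Segment 1: (7,8) -> (10,8)
Segment 2: (10,8) -> (8,8)
Segment 3: (8,8) -> (10,8)

Answer: ___________
__*********
___________
___________
___________
___________
___________
___________
___________
___________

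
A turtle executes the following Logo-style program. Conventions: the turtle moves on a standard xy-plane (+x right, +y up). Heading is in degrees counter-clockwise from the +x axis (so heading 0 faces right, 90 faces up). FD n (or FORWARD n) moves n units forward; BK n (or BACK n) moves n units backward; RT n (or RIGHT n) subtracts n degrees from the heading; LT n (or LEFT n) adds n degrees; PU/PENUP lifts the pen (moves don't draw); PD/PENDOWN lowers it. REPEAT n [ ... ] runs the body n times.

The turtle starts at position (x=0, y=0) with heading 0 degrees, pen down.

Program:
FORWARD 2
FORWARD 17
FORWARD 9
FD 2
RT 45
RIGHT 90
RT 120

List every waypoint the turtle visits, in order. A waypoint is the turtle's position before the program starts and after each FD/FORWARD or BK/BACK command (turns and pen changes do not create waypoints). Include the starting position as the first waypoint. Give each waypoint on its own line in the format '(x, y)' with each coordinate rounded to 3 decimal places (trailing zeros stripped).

Executing turtle program step by step:
Start: pos=(0,0), heading=0, pen down
FD 2: (0,0) -> (2,0) [heading=0, draw]
FD 17: (2,0) -> (19,0) [heading=0, draw]
FD 9: (19,0) -> (28,0) [heading=0, draw]
FD 2: (28,0) -> (30,0) [heading=0, draw]
RT 45: heading 0 -> 315
RT 90: heading 315 -> 225
RT 120: heading 225 -> 105
Final: pos=(30,0), heading=105, 4 segment(s) drawn
Waypoints (5 total):
(0, 0)
(2, 0)
(19, 0)
(28, 0)
(30, 0)

Answer: (0, 0)
(2, 0)
(19, 0)
(28, 0)
(30, 0)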